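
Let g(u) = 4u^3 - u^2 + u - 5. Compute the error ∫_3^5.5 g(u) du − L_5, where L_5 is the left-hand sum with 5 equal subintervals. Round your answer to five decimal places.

129.47917

Exact integral: ∫_3^5.5 g(u) du ≈ 785.7291667.
L_5 = 656.25.
Error ≈ 785.7291667 − 656.25 ≈ 129.47917.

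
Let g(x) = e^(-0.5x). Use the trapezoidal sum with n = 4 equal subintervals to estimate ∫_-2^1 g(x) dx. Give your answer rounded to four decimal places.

Δx = (1 − (-2))/4 = 0.75.
g(-2) ≈ 2.7183, g(-1.25) ≈ 1.8682, g(-0.5) ≈ 1.2840, g(0.25) ≈ 0.8825, g(1) ≈ 0.6065.
T_4 = (Δx/2)·[g(x_0) + 2g(x_1) + 2g(x_2) + 2g(x_3) + g(x_4)].
Sum ≈ 4.2729.

4.2729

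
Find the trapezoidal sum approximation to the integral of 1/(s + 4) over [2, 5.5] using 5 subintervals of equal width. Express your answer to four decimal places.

Δs = (5.5 − 2)/5 = 0.7.
f(2) = 1/6, f(2.7) = 10/67, f(3.4) = 5/37, f(4.1) = 10/81, f(4.8) = 5/44, f(5.5) = 2/19.
T_5 = (Δs/2)·[f(s_0) + 2f(s_1) + ... + 2f(s_{4}) + f(s_5)].
Sum ≈ 0.4602.

0.4602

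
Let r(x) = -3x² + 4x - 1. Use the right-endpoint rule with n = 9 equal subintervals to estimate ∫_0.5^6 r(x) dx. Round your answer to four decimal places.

Δx = (6 − 0.5)/9 = 11/18.
Right endpoints: 10/9, 31/18, 7/3, 53/18, 32/9, 25/6, 43/9, 97/18, 6.
r(10/9) = -7/27, r(31/18) = -325/108, r(7/3) = -8, r(53/18) = -1645/108, r(32/9) = -667/27, r(25/6) = -437/12, r(43/9) = -1360/27, r(97/18) = -7189/108, r(6) = -85.
Sum = Δx · [r(10/9) + r(31/18) + r(7/3) + ...].
Sum ≈ -176.9506.

-176.9506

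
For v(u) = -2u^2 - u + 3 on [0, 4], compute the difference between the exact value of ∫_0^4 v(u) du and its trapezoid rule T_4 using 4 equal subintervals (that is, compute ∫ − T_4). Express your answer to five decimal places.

1.33333

Exact integral: ∫_0^4 v(u) du ≈ -38.6666667.
T_4 = -40.
Error ≈ -38.6666667 − (-40) ≈ 1.33333.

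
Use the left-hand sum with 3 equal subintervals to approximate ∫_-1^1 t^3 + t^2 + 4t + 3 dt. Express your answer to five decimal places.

3.48148

Δt = (1 − (-1))/3 = 2/3.
Left endpoints: -1, -1/3, 1/3.
f(-1) = -1, f(-1/3) = 47/27, f(1/3) = 121/27.
Sum = Δt · [f(-1) + f(-1/3) + f(1/3)].
Sum ≈ 3.48148.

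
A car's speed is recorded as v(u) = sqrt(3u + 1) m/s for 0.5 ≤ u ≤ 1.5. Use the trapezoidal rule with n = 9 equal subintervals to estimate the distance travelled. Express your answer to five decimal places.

1.98764

Δu = (1.5 − 0.5)/9 = 1/9.
v(0.5) ≈ 1.58114, v(11/18) ≈ 1.68325, v(13/18) ≈ 1.77951, v(5/6) ≈ 1.87083, v(17/18) ≈ 1.95789, v(19/18) ≈ 2.04124, v(7/6) ≈ 2.12132, v(23/18) ≈ 2.19848, v(25/18) ≈ 2.27303, v(1.5) ≈ 2.34521.
T_9 = (Δu/2)·[v(u_0) + 2v(u_1) + ... + 2v(u_{8}) + v(u_9)].
Sum ≈ 1.98764.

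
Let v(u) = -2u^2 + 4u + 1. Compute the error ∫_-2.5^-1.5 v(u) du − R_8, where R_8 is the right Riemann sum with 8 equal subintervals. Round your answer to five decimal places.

-0.74479

Exact integral: ∫_-2.5^-1.5 v(u) du ≈ -15.1666667.
R_8 = -14.421875.
Error ≈ -15.1666667 − (-14.421875) ≈ -0.74479.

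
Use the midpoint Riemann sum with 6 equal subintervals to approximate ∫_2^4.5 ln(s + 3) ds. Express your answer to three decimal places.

4.565

Δs = (4.5 − 2)/6 = 5/12.
Midpoints: 53/24, 2.625, 73/24, 83/24, 3.875, 103/24.
f(53/24) ≈ 1.650, f(2.625) ≈ 1.727, f(73/24) ≈ 1.799, f(83/24) ≈ 1.865, f(3.875) ≈ 1.928, f(103/24) ≈ 1.987.
Sum = Δs · [f(53/24) + f(2.625) + f(73/24) + ...].
Sum ≈ 4.565.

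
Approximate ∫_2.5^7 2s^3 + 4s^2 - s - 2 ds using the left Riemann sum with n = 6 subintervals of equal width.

1292.8359375

Δs = (7 − 2.5)/6 = 0.75.
Left endpoints: 2.5, 3.25, 4, 4.75, 5.5, 6.25.
f(2.5) = 51.75, f(3.25) = 105.65625, f(4) = 186, f(4.75) = 297.84375, f(5.5) = 446.25, f(6.25) = 636.28125.
Sum = Δs · [f(2.5) + f(3.25) + f(4) + ...].
Sum = 1292.8359375.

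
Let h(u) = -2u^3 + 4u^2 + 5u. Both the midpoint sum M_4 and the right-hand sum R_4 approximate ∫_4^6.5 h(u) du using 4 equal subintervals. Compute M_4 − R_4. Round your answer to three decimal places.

M_4 ≈ -415.83496.
R_4 ≈ -517.47070.
M_4 − R_4 ≈ 101.636.

101.636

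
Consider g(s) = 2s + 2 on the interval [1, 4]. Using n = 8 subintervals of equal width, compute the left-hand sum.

19.875

Δs = (4 − 1)/8 = 0.375.
Left endpoints: 1, 1.375, 1.75, 2.125, 2.5, 2.875, 3.25, 3.625.
g(1) = 4, g(1.375) = 4.75, g(1.75) = 5.5, g(2.125) = 6.25, g(2.5) = 7, g(2.875) = 7.75, g(3.25) = 8.5, g(3.625) = 9.25.
Sum = Δs · [g(1) + g(1.375) + g(1.75) + ...].
Sum = 19.875.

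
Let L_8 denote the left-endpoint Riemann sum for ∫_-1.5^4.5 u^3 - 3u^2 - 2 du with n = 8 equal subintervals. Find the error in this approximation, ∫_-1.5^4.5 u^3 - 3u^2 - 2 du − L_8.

14.34375

Exact integral: ∫_-1.5^4.5 f(u) du = -5.25.
L_8 = -19.59375.
Error = -5.25 − (-19.59375) = 14.34375.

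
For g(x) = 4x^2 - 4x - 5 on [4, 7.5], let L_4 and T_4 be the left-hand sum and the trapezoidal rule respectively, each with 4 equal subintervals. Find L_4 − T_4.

-64.3125

L_4 = 316.640625.
T_4 = 380.953125.
L_4 − T_4 = -64.3125.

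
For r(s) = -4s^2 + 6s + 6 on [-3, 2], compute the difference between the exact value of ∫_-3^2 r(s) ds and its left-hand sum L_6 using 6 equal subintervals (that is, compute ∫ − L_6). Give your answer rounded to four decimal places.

23.1481

Exact integral: ∫_-3^2 r(s) ds ≈ -31.666667.
L_6 ≈ -54.814815.
Error ≈ -31.666667 − (-54.814815) ≈ 23.1481.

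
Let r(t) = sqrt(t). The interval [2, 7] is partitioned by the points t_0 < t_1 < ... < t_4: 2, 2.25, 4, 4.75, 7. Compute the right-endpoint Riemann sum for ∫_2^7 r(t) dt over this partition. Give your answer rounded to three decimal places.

Subinterval widths: 0.25, 1.75, 0.75, 2.25.
Right endpoints: 2.25, 4, 4.75, 7.
r(2.25) ≈ 1.500, r(4) ≈ 2.000, r(4.75) ≈ 2.179, r(7) ≈ 2.646.
Sum = Σ Δt_i · r(t_i).
Sum ≈ 11.463.

11.463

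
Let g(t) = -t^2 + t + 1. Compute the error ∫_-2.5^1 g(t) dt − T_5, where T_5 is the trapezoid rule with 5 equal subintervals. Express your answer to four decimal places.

0.2858

Exact integral: ∫_-2.5^1 g(t) dt ≈ -4.666667.
T_5 = -4.9525.
Error ≈ -4.666667 − (-4.9525) ≈ 0.2858.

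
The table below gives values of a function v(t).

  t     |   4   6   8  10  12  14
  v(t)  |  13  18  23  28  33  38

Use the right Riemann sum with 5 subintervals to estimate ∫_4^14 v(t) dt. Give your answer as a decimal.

280

Δt = 2.
Sum = 2·[18 + 23 + 28 + 33 + 38] = 280.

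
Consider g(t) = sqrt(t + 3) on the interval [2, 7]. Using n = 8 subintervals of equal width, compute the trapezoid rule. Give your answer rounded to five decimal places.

Δt = (7 − 2)/8 = 0.625.
g(2) ≈ 2.23607, g(2.625) ≈ 2.37171, g(3.25) ≈ 2.50000, g(3.875) ≈ 2.62202, g(4.5) ≈ 2.73861, g(5.125) ≈ 2.85044, g(5.75) ≈ 2.95804, g(6.375) ≈ 3.06186, g(7) ≈ 3.16228.
T_8 = (Δt/2)·[g(t_0) + 2g(t_1) + ... + 2g(t_{7}) + g(t_8)].
Sum ≈ 13.62616.

13.62616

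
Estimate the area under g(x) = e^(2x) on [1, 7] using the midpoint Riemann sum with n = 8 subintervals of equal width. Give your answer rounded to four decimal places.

548418.6545

Δx = (7 − 1)/8 = 0.75.
Midpoints: 1.375, 2.125, 2.875, 3.625, 4.375, 5.125, 5.875, 6.625.
g(1.375) ≈ 15.6426, g(2.125) ≈ 70.1054, g(2.875) ≈ 314.1907, g(3.625) ≈ 1408.1048, g(4.375) ≈ 6310.6881, g(5.125) ≈ 28282.5419, g(5.875) ≈ 126753.5590, g(6.625) ≈ 568070.0400.
Sum = Δx · [g(1.375) + g(2.125) + g(2.875) + ...].
Sum ≈ 548418.6545.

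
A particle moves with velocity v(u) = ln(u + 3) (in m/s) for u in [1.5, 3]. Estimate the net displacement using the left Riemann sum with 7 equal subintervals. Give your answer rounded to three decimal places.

Δu = (3 − 1.5)/7 = 3/14.
Left endpoints: 1.5, 12/7, 27/14, 15/7, 33/14, 18/7, 39/14.
v(1.5) ≈ 1.504, v(12/7) ≈ 1.551, v(27/14) ≈ 1.595, v(15/7) ≈ 1.638, v(33/14) ≈ 1.678, v(18/7) ≈ 1.718, v(39/14) ≈ 1.755.
Sum = Δu · [v(1.5) + v(12/7) + v(27/14) + ...].
Sum ≈ 2.451.

2.451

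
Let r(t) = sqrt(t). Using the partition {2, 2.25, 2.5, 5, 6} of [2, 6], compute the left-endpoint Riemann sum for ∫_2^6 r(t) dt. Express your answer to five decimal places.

Subinterval widths: 0.25, 0.25, 2.5, 1.
Left endpoints: 2, 2.25, 2.5, 5.
r(2) ≈ 1.41421, r(2.25) ≈ 1.50000, r(2.5) ≈ 1.58114, r(5) ≈ 2.23607.
Sum = Σ Δt_i · r(t_i).
Sum ≈ 6.91747.

6.91747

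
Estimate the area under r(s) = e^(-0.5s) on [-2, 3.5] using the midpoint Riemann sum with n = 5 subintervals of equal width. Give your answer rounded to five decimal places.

Δs = (3.5 − (-2))/5 = 1.1.
Midpoints: -1.45, -0.35, 0.75, 1.85, 2.95.
r(-1.45) ≈ 2.06473, r(-0.35) ≈ 1.19125, r(0.75) ≈ 0.68729, r(1.85) ≈ 0.39653, r(2.95) ≈ 0.22878.
Sum = Δs · [r(-1.45) + r(-0.35) + r(0.75) + r(1.85) + r(2.95)].
Sum ≈ 5.02543.

5.02543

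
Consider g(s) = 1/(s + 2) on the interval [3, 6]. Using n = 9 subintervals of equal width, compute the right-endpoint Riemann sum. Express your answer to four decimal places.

0.4577

Δs = (6 − 3)/9 = 1/3.
Right endpoints: 10/3, 11/3, 4, 13/3, 14/3, 5, 16/3, 17/3, 6.
g(10/3) = 0.1875, g(11/3) = 3/17, g(4) = 1/6, g(13/3) = 3/19, g(14/3) = 0.15, g(5) = 1/7, g(16/3) = 3/22, g(17/3) = 3/23, g(6) = 0.125.
Sum = Δs · [g(10/3) + g(11/3) + g(4) + ...].
Sum ≈ 0.4577.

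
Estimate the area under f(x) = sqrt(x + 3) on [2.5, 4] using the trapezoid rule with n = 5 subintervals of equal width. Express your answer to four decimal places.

Δx = (4 − 2.5)/5 = 0.3.
f(2.5) ≈ 2.3452, f(2.8) ≈ 2.4083, f(3.1) ≈ 2.4698, f(3.4) ≈ 2.5298, f(3.7) ≈ 2.5884, f(4) ≈ 2.6458.
T_5 = (Δx/2)·[f(x_0) + 2f(x_1) + ... + 2f(x_{4}) + f(x_5)].
Sum ≈ 3.7476.

3.7476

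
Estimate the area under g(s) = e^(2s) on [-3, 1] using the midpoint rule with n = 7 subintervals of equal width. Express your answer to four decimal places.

Δs = (1 − (-3))/7 = 4/7.
Midpoints: -19/7, -15/7, -11/7, -1, -3/7, 1/7, 5/7.
g(-19/7) ≈ 0.0044, g(-15/7) ≈ 0.0138, g(-11/7) ≈ 0.0432, g(-1) ≈ 0.1353, g(-3/7) ≈ 0.4244, g(1/7) ≈ 1.3307, g(5/7) ≈ 4.1727.
Sum = Δs · [g(-19/7) + g(-15/7) + g(-11/7) + ...].
Sum ≈ 3.4997.

3.4997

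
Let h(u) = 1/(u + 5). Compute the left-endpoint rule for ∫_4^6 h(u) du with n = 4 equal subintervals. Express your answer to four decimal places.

0.2058

Δu = (6 − 4)/4 = 0.5.
Left endpoints: 4, 4.5, 5, 5.5.
h(4) = 1/9, h(4.5) = 2/19, h(5) = 0.1, h(5.5) = 2/21.
Sum = Δu · [h(4) + h(4.5) + h(5) + h(5.5)].
Sum ≈ 0.2058.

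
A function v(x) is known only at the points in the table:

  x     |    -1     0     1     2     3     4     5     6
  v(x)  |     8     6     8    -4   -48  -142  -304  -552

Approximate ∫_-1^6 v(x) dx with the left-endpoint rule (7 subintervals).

-476

Δx = 1.
Sum = 1·[8 + 6 + 8 + (-4) + (-48) + (-142) + (-304)] = -476.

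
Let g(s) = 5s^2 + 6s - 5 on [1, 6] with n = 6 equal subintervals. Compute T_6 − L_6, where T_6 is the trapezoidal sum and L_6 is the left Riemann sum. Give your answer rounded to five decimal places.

T_6 ≈ 441.2268519.
L_6 ≈ 355.8101852.
T_6 − L_6 ≈ 85.41667.

85.41667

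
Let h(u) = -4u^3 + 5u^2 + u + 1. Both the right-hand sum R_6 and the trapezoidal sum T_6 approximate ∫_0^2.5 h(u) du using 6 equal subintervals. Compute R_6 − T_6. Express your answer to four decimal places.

R_6 ≈ -14.108796.
T_6 ≈ -8.119213.
R_6 − T_6 ≈ -5.9896.

-5.9896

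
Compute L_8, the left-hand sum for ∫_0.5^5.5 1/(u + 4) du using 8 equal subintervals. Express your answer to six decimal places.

0.785008

Δu = (5.5 − 0.5)/8 = 0.625.
Left endpoints: 0.5, 1.125, 1.75, 2.375, 3, 3.625, 4.25, 4.875.
f(0.5) = 2/9, f(1.125) = 8/41, f(1.75) = 4/23, f(2.375) = 8/51, f(3) = 1/7, f(3.625) = 8/61, f(4.25) = 4/33, f(4.875) = 8/71.
Sum = Δu · [f(0.5) + f(1.125) + f(1.75) + ...].
Sum ≈ 0.785008.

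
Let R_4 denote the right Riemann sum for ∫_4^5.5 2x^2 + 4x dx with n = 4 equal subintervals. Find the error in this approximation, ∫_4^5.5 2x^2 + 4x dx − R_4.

-6.5390625

Exact integral: ∫_4^5.5 f(x) dx = 96.75.
R_4 = 103.2890625.
Error = 96.75 − 103.2890625 = -6.5390625.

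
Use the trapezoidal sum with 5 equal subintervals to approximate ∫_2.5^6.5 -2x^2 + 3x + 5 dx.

-99.52

Δx = (6.5 − 2.5)/5 = 0.8.
f(2.5) = 0, f(3.3) = -6.88, f(4.1) = -16.32, f(4.9) = -28.32, f(5.7) = -42.88, f(6.5) = -60.
T_5 = (Δx/2)·[f(x_0) + 2f(x_1) + ... + 2f(x_{4}) + f(x_5)].
Sum = -99.52.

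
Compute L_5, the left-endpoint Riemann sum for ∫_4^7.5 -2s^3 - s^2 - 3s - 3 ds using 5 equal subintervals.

Δs = (7.5 − 4)/5 = 0.7.
Left endpoints: 4, 4.7, 5.4, 6.1, 6.8.
f(4) = -159, f(4.7) = -246.836, f(5.4) = -363.288, f(6.1) = -512.472, f(6.8) = -698.504.
Sum = Δs · [f(4) + f(4.7) + f(5.4) + f(6.1) + f(6.8)].
Sum = -1386.07.

-1386.07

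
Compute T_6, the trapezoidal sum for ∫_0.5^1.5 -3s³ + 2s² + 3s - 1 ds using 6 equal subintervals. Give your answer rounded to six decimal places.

0.384259

Δs = (1.5 − 0.5)/6 = 1/6.
f(0.5) = 0.625, f(2/3) = 1, f(5/6) = 83/72, f(1) = 1, f(7/6) = 11/24, f(4/3) = -5/9, f(1.5) = -2.125.
T_6 = (Δs/2)·[f(s_0) + 2f(s_1) + ... + 2f(s_{5}) + f(s_6)].
Sum ≈ 0.384259.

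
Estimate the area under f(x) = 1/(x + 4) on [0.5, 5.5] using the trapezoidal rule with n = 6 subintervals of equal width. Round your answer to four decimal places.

0.7494

Δx = (5.5 − 0.5)/6 = 5/6.
f(0.5) = 2/9, f(4/3) = 0.1875, f(13/6) = 6/37, f(3) = 1/7, f(23/6) = 6/47, f(14/3) = 3/26, f(5.5) = 2/19.
T_6 = (Δx/2)·[f(x_0) + 2f(x_1) + ... + 2f(x_{5}) + f(x_6)].
Sum ≈ 0.7494.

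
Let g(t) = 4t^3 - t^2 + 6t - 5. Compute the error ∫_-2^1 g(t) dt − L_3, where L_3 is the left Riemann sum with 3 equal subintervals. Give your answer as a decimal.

Exact integral: ∫_-2^1 g(t) dt = -42.
L_3 = -74.
Error = -42 − (-74) = 32.

32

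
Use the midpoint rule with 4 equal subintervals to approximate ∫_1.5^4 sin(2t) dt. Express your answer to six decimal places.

-0.451043

Δt = (4 − 1.5)/4 = 0.625.
Midpoints: 1.8125, 2.4375, 3.0625, 3.6875.
f(1.8125) ≈ -0.464799, f(2.4375) ≈ -0.986808, f(3.0625) ≈ -0.157526, f(3.6875) ≈ 0.887465.
Sum = Δt · [f(1.8125) + f(2.4375) + f(3.0625) + f(3.6875)].
Sum ≈ -0.451043.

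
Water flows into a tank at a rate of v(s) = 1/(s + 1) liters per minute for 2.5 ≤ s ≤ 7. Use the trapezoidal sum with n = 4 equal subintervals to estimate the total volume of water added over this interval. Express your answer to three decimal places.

0.834

Δs = (7 − 2.5)/4 = 1.125.
v(2.5) = 2/7, v(3.625) = 8/37, v(4.75) = 4/23, v(5.875) = 8/55, v(7) = 0.125.
T_4 = (Δs/2)·[v(s_0) + 2v(s_1) + 2v(s_2) + 2v(s_3) + v(s_4)].
Sum ≈ 0.834.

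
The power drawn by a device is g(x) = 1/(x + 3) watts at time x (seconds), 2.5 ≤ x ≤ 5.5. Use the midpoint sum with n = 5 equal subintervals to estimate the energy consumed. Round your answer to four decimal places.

Δx = (5.5 − 2.5)/5 = 0.6.
Midpoints: 2.8, 3.4, 4, 4.6, 5.2.
g(2.8) = 5/29, g(3.4) = 0.15625, g(4) = 1/7, g(4.6) = 5/38, g(5.2) = 5/41.
Sum = Δx · [g(2.8) + g(3.4) + g(4) + g(4.6) + g(5.2)].
Sum ≈ 0.4350.

0.4350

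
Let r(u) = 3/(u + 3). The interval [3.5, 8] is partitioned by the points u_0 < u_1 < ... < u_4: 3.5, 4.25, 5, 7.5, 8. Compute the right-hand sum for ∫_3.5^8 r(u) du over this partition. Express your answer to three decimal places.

1.442

Subinterval widths: 0.75, 0.75, 2.5, 0.5.
Right endpoints: 4.25, 5, 7.5, 8.
r(4.25) = 12/29, r(5) = 0.375, r(7.5) = 2/7, r(8) = 3/11.
Sum = Σ Δu_i · r(u_i).
Sum ≈ 1.442.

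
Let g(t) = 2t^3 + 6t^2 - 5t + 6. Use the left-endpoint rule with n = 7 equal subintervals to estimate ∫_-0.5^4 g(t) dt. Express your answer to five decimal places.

Δt = (4 − (-0.5))/7 = 9/14.
Left endpoints: -0.5, 1/7, 11/14, 10/7, 29/14, 19/7, 47/14.
g(-0.5) = 9.75, g(1/7) = 1857/343, g(11/14) = 9255/1372, g(10/7) = 5808/343, g(29/14) = 53733/1372, g(19/7) = 26283/343, g(47/14) = 181803/1372.
Sum = Δt · [g(-0.5) + g(1/7) + g(11/14) + ...].
Sum ≈ 184.59184.

184.59184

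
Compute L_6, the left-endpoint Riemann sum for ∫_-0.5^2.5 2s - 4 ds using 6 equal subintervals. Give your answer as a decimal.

-7.5

Δs = (2.5 − (-0.5))/6 = 0.5.
Left endpoints: -0.5, 0, 0.5, 1, 1.5, 2.
f(-0.5) = -5, f(0) = -4, f(0.5) = -3, f(1) = -2, f(1.5) = -1, f(2) = 0.
Sum = Δs · [f(-0.5) + f(0) + f(0.5) + ...].
Sum = -7.5.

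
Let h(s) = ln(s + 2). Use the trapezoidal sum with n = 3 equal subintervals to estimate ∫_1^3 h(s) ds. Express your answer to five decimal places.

Δs = (3 − 1)/3 = 2/3.
h(1) ≈ 1.09861, h(5/3) ≈ 1.29928, h(7/3) ≈ 1.46634, h(3) ≈ 1.60944.
T_3 = (Δs/2)·[h(s_0) + 2h(s_1) + 2h(s_2) + h(s_3)].
Sum ≈ 2.74643.

2.74643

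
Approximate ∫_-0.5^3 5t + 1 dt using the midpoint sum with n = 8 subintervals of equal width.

25.375

Δt = (3 − (-0.5))/8 = 0.4375.
Midpoints: -0.28125, 0.15625, 0.59375, 1.03125, 1.46875, 1.90625, 2.34375, 2.78125.
f(-0.28125) = -0.40625, f(0.15625) = 1.78125, f(0.59375) = 3.96875, f(1.03125) = 6.15625, f(1.46875) = 8.34375, f(1.90625) = 10.53125, f(2.34375) = 12.71875, f(2.78125) = 14.90625.
Sum = Δt · [f(-0.28125) + f(0.15625) + f(0.59375) + ...].
Sum = 25.375.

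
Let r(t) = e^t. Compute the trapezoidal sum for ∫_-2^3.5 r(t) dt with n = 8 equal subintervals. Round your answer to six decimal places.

34.269019

Δt = (3.5 − (-2))/8 = 0.6875.
r(-2) ≈ 0.135335, r(-1.3125) ≈ 0.269146, r(-0.625) ≈ 0.535261, r(0.0625) ≈ 1.064494, r(0.75) ≈ 2.117000, r(1.4375) ≈ 4.210157, r(2.125) ≈ 8.372897, r(2.8125) ≈ 16.651495, r(3.5) ≈ 33.115452.
T_8 = (Δt/2)·[r(t_0) + 2r(t_1) + ... + 2r(t_{7}) + r(t_8)].
Sum ≈ 34.269019.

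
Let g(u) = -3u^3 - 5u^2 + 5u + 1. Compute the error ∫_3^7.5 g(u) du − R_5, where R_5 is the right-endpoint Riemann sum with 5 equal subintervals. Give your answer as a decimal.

Exact integral: ∫_3^7.5 g(u) du = -2847.796875.
R_5 = -3508.8075.
Error = -2847.796875 − (-3508.8075) = 661.010625.

661.010625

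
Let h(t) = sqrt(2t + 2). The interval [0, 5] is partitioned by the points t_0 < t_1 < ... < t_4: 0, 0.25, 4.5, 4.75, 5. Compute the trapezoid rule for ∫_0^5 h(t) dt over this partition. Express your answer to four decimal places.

Subinterval widths: 0.25, 4.25, 0.25, 0.25.
h(0) ≈ 1.4142, h(0.25) ≈ 1.5811, h(4.5) ≈ 3.3166, h(4.75) ≈ 3.3912, h(5) ≈ 3.4641.
On each subinterval the trapezoid contributes (Δt_i/2)·[h(t_{i-1}) + h(t_i)].
Sum ≈ 12.4775.

12.4775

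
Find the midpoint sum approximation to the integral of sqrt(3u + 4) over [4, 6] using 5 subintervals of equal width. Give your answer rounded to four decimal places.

8.7091

Δu = (6 − 4)/5 = 0.4.
Midpoints: 4.2, 4.6, 5, 5.4, 5.8.
f(4.2) ≈ 4.0743, f(4.6) ≈ 4.2190, f(5) ≈ 4.3589, f(5.4) ≈ 4.4944, f(5.8) ≈ 4.6260.
Sum = Δu · [f(4.2) + f(4.6) + f(5) + f(5.4) + f(5.8)].
Sum ≈ 8.7091.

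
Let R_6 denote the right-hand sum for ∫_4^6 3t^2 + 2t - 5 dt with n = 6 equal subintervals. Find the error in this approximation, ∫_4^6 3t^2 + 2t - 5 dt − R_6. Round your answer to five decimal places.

Exact integral: ∫_4^6 f(t) dt = 162.
R_6 ≈ 172.7777778.
Error ≈ 162 − 172.7777778 ≈ -10.77778.

-10.77778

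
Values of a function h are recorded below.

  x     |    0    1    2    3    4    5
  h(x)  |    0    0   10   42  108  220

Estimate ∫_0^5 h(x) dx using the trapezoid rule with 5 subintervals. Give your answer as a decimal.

270

Δx = 1.
T_5 = (1/2)·[0 + 2·0 + 2·10 + 2·42 + 2·108 + 220] = 270.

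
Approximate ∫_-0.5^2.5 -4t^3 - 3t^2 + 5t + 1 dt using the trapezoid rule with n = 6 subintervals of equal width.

Δt = (2.5 − (-0.5))/6 = 0.5.
f(-0.5) = -1.75, f(0) = 1, f(0.5) = 2.25, f(1) = -1, f(1.5) = -11.75, f(2) = -33, f(2.5) = -67.75.
T_6 = (Δt/2)·[f(t_0) + 2f(t_1) + ... + 2f(t_{5}) + f(t_6)].
Sum = -38.625.

-38.625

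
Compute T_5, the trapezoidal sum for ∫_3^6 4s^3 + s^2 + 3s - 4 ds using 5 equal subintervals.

Δs = (6 − 3)/5 = 0.6.
f(3) = 122, f(3.6) = 206.384, f(4.2) = 322.592, f(4.8) = 475.808, f(5.4) = 671.216, f(6) = 914.
T_5 = (Δs/2)·[f(s_0) + 2f(s_1) + ... + 2f(s_{4}) + f(s_5)].
Sum = 1316.4.

1316.4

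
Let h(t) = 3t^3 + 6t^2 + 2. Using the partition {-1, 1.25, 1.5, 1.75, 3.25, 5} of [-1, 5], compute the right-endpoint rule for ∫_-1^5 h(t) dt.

Subinterval widths: 2.25, 0.25, 0.25, 1.5, 1.75.
Right endpoints: 1.25, 1.5, 1.75, 3.25, 5.
h(1.25) = 17.234375, h(1.5) = 25.625, h(1.75) = 36.453125, h(3.25) = 168.359375, h(5) = 527.
Sum = Σ Δt_i · h(t_i).
Sum = 1229.0859375.

1229.0859375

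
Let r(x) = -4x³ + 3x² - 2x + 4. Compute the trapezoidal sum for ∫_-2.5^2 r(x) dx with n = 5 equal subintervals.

70.5825

Δx = (2 − (-2.5))/5 = 0.9.
r(-2.5) = 90.25, r(-1.6) = 31.264, r(-0.7) = 8.242, r(0.2) = 3.688, r(1.1) = 0.106, r(2) = -20.
T_5 = (Δx/2)·[r(x_0) + 2r(x_1) + ... + 2r(x_{4}) + r(x_5)].
Sum = 70.5825.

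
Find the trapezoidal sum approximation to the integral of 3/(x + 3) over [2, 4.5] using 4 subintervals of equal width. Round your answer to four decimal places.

Δx = (4.5 − 2)/4 = 0.625.
f(2) = 0.6, f(2.625) = 8/15, f(3.25) = 0.48, f(3.875) = 24/55, f(4.5) = 0.4.
T_4 = (Δx/2)·[f(x_0) + 2f(x_1) + 2f(x_2) + 2f(x_3) + f(x_4)].
Sum ≈ 1.2186.

1.2186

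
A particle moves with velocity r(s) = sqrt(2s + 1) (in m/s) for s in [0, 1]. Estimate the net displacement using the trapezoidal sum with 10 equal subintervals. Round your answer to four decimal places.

1.3984

Δs = (1 − 0)/10 = 0.1.
r(0) ≈ 1.0000, r(0.1) ≈ 1.0954, r(0.2) ≈ 1.1832, r(0.3) ≈ 1.2649, r(0.4) ≈ 1.3416, r(0.5) ≈ 1.4142, r(0.6) ≈ 1.4832, r(0.7) ≈ 1.5492, r(0.8) ≈ 1.6125, r(0.9) ≈ 1.6733, r(1) ≈ 1.7321.
T_10 = (Δs/2)·[r(s_0) + 2r(s_1) + ... + 2r(s_{9}) + r(s_10)].
Sum ≈ 1.3984.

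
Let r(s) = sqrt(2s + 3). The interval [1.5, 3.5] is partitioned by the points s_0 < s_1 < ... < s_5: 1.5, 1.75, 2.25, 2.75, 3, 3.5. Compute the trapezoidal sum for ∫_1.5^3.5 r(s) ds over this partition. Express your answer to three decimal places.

Subinterval widths: 0.25, 0.5, 0.5, 0.25, 0.5.
r(1.5) ≈ 2.449, r(1.75) ≈ 2.550, r(2.25) ≈ 2.739, r(2.75) ≈ 2.915, r(3) ≈ 3.000, r(3.5) ≈ 3.162.
On each subinterval the trapezoid contributes (Δs_i/2)·[r(s_{i-1}) + r(s_i)].
Sum ≈ 5.640.

5.640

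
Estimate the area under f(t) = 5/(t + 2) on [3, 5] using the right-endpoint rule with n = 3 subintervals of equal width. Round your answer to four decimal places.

Δt = (5 − 3)/3 = 2/3.
Right endpoints: 11/3, 13/3, 5.
f(11/3) = 15/17, f(13/3) = 15/19, f(5) = 5/7.
Sum = Δt · [f(11/3) + f(13/3) + f(5)].
Sum ≈ 1.5907.

1.5907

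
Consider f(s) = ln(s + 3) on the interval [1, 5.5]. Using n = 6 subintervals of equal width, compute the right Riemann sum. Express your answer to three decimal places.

8.422

Δs = (5.5 − 1)/6 = 0.75.
Right endpoints: 1.75, 2.5, 3.25, 4, 4.75, 5.5.
f(1.75) ≈ 1.558, f(2.5) ≈ 1.705, f(3.25) ≈ 1.833, f(4) ≈ 1.946, f(4.75) ≈ 2.048, f(5.5) ≈ 2.140.
Sum = Δs · [f(1.75) + f(2.5) + f(3.25) + ...].
Sum ≈ 8.422.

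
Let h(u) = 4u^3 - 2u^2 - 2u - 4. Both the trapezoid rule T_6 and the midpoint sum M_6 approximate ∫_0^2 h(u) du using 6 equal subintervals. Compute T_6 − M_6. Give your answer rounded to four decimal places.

T_6 ≈ -0.962963.
M_6 ≈ -1.518519.
T_6 − M_6 ≈ 0.5556.

0.5556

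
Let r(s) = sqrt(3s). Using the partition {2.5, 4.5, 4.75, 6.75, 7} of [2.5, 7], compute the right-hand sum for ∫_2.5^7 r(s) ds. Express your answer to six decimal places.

18.437842

Subinterval widths: 2, 0.25, 2, 0.25.
Right endpoints: 4.5, 4.75, 6.75, 7.
r(4.5) ≈ 3.674235, r(4.75) ≈ 3.774917, r(6.75) ≈ 4.500000, r(7) ≈ 4.582576.
Sum = Σ Δs_i · r(s_i).
Sum ≈ 18.437842.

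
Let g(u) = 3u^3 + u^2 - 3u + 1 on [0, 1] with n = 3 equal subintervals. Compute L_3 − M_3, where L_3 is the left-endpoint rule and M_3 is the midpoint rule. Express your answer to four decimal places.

-0.0139

L_3 ≈ 0.518519.
M_3 ≈ 0.532407.
L_3 − M_3 ≈ -0.0139.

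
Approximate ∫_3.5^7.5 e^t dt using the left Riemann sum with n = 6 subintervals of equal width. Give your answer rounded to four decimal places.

Δt = (7.5 − 3.5)/6 = 2/3.
Left endpoints: 3.5, 25/6, 29/6, 5.5, 37/6, 41/6.
f(3.5) ≈ 33.1155, f(25/6) ≈ 64.5001, f(29/6) ≈ 125.6290, f(5.5) ≈ 244.6919, f(37/6) ≈ 476.5948, f(41/6) ≈ 928.2799.
Sum = Δt · [f(3.5) + f(25/6) + f(29/6) + ...].
Sum ≈ 1248.5408.

1248.5408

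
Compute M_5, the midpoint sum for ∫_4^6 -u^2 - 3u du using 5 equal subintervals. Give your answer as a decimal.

-80.64

Δu = (6 − 4)/5 = 0.4.
Midpoints: 4.2, 4.6, 5, 5.4, 5.8.
f(4.2) = -30.24, f(4.6) = -34.96, f(5) = -40, f(5.4) = -45.36, f(5.8) = -51.04.
Sum = Δu · [f(4.2) + f(4.6) + f(5) + f(5.4) + f(5.8)].
Sum = -80.64.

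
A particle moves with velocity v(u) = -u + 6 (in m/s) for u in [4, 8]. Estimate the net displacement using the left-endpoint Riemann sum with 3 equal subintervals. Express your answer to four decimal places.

2.6667

Δu = (8 − 4)/3 = 4/3.
Left endpoints: 4, 16/3, 20/3.
v(4) = 2, v(16/3) = 2/3, v(20/3) = -2/3.
Sum = Δu · [v(4) + v(16/3) + v(20/3)].
Sum ≈ 2.6667.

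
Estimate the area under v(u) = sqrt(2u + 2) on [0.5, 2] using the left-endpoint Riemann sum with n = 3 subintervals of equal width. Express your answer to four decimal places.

Δu = (2 − 0.5)/3 = 0.5.
Left endpoints: 0.5, 1, 1.5.
v(0.5) ≈ 1.7321, v(1) ≈ 2.0000, v(1.5) ≈ 2.2361.
Sum = Δu · [v(0.5) + v(1) + v(1.5)].
Sum ≈ 2.9841.

2.9841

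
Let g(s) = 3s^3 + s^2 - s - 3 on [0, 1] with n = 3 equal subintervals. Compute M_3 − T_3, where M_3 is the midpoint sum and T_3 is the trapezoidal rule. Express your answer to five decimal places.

M_3 ≈ -2.4675926.
T_3 ≈ -2.3148148.
M_3 − T_3 ≈ -0.15278.

-0.15278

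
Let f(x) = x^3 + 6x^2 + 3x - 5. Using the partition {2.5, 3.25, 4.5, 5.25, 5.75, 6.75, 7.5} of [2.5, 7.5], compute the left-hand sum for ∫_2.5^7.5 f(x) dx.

Subinterval widths: 0.75, 1.25, 0.75, 0.5, 1, 0.75.
Left endpoints: 2.5, 3.25, 4.5, 5.25, 5.75, 6.75.
f(2.5) = 55.625, f(3.25) = 102.453125, f(4.5) = 221.125, f(5.25) = 320.828125, f(5.75) = 400.734375, f(6.75) = 596.171875.
Sum = Σ Δx_i · f(x_i).
Sum = 1343.90625.

1343.90625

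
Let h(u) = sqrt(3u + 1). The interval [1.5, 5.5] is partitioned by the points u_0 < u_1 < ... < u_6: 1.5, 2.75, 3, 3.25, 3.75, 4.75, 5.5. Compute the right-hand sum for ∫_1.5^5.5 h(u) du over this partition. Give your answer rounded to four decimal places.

Subinterval widths: 1.25, 0.25, 0.25, 0.5, 1, 0.75.
Right endpoints: 2.75, 3, 3.25, 3.75, 4.75, 5.5.
h(2.75) ≈ 3.0414, h(3) ≈ 3.1623, h(3.25) ≈ 3.2787, h(3.75) ≈ 3.5000, h(4.75) ≈ 3.9051, h(5.5) ≈ 4.1833.
Sum = Σ Δu_i · h(u_i).
Sum ≈ 14.2046.

14.2046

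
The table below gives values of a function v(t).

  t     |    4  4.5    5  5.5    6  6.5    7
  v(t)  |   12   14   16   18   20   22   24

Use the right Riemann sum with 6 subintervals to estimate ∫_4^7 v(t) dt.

57

Δt = 0.5.
Sum = 0.5·[14 + 16 + 18 + 20 + 22 + 24] = 57.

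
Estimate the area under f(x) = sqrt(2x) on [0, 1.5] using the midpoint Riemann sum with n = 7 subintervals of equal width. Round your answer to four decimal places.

Δx = (1.5 − 0)/7 = 3/14.
Midpoints: 3/28, 9/28, 15/28, 0.75, 27/28, 33/28, 39/28.
f(3/28) ≈ 0.4629, f(9/28) ≈ 0.8018, f(15/28) ≈ 1.0351, f(0.75) ≈ 1.2247, f(27/28) ≈ 1.3887, f(33/28) ≈ 1.5353, f(39/28) ≈ 1.6690.
Sum = Δx · [f(3/28) + f(9/28) + f(15/28) + ...].
Sum ≈ 1.7395.

1.7395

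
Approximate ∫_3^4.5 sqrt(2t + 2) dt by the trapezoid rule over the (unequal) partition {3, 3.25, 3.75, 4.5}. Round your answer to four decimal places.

Subinterval widths: 0.25, 0.5, 0.75.
f(3) ≈ 2.8284, f(3.25) ≈ 2.9155, f(3.75) ≈ 3.0822, f(4.5) ≈ 3.3166.
On each subinterval the trapezoid contributes (Δt_i/2)·[f(t_{i-1}) + f(t_i)].
Sum ≈ 4.6170.

4.6170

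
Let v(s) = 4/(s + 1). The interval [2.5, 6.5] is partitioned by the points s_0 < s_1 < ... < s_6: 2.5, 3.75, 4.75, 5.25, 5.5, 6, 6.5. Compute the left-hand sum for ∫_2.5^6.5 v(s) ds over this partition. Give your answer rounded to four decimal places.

Subinterval widths: 1.25, 1, 0.5, 0.25, 0.5, 0.5.
Left endpoints: 2.5, 3.75, 4.75, 5.25, 5.5, 6.
v(2.5) = 8/7, v(3.75) = 16/19, v(4.75) = 16/23, v(5.25) = 0.64, v(5.5) = 8/13, v(6) = 4/7.
Sum = Σ Δs_i · v(s_i).
Sum ≈ 3.3719.

3.3719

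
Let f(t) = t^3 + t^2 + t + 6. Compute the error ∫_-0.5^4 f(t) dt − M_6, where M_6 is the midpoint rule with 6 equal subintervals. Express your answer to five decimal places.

1.31836

Exact integral: ∫_-0.5^4 f(t) dt = 120.234375.
M_6 ≈ 118.9160156.
Error ≈ 120.234375 − 118.9160156 ≈ 1.31836.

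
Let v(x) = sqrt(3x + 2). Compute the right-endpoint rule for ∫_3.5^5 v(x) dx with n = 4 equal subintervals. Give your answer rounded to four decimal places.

5.8647

Δx = (5 − 3.5)/4 = 0.375.
Right endpoints: 3.875, 4.25, 4.625, 5.
v(3.875) ≈ 3.6912, v(4.25) ≈ 3.8406, v(4.625) ≈ 3.9843, v(5) ≈ 4.1231.
Sum = Δx · [v(3.875) + v(4.25) + v(4.625) + v(5)].
Sum ≈ 5.8647.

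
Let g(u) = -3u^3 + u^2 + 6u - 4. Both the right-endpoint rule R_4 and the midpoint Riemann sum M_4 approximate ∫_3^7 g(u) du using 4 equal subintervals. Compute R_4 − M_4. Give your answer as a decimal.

R_4 = -2002.
M_4 = -1516.
R_4 − M_4 = -486.

-486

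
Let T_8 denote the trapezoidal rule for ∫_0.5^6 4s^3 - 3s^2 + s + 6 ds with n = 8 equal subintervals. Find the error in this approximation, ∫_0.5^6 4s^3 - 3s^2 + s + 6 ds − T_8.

Exact integral: ∫_0.5^6 f(s) ds = 1130.9375.
T_8 = 1146.53515625.
Error = 1130.9375 − 1146.53515625 = -15.59765625.

-15.59765625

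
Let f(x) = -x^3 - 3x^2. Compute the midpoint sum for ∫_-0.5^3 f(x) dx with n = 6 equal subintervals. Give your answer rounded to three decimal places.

Δx = (3 − (-0.5))/6 = 7/12.
Midpoints: -5/24, 0.375, 23/24, 37/24, 2.125, 65/24.
f(-5/24) = -1675/13824, f(0.375) = -243/512, f(23/24) = -50255/13824, f(37/24) = -149221/13824, f(2.125) = -11849/512, f(65/24) = -578825/13824.
Sum = Δx · [f(-5/24) + f(0.375) + f(23/24) + ...].
Sum ≈ -46.689.

-46.689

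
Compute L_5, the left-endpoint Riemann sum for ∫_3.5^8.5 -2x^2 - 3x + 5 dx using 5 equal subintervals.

-380

Δx = (8.5 − 3.5)/5 = 1.
Left endpoints: 3.5, 4.5, 5.5, 6.5, 7.5.
f(3.5) = -30, f(4.5) = -49, f(5.5) = -72, f(6.5) = -99, f(7.5) = -130.
Sum = Δx · [f(3.5) + f(4.5) + f(5.5) + f(6.5) + f(7.5)].
Sum = -380.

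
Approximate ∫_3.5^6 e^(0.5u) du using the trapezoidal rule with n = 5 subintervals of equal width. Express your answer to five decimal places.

Δu = (6 − 3.5)/5 = 0.5.
f(3.5) ≈ 5.75460, f(4) ≈ 7.38906, f(4.5) ≈ 9.48774, f(5) ≈ 12.18249, f(5.5) ≈ 15.64263, f(6) ≈ 20.08554.
T_5 = (Δu/2)·[f(u_0) + 2f(u_1) + ... + 2f(u_{4}) + f(u_5)].
Sum ≈ 28.81099.

28.81099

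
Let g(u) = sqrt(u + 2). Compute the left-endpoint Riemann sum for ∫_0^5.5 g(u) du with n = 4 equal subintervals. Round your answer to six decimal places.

10.870274

Δu = (5.5 − 0)/4 = 1.375.
Left endpoints: 0, 1.375, 2.75, 4.125.
g(0) ≈ 1.414214, g(1.375) ≈ 1.837117, g(2.75) ≈ 2.179449, g(4.125) ≈ 2.474874.
Sum = Δu · [g(0) + g(1.375) + g(2.75) + g(4.125)].
Sum ≈ 10.870274.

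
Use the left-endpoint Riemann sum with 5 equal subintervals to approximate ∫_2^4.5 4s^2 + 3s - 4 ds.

Δs = (4.5 − 2)/5 = 0.5.
Left endpoints: 2, 2.5, 3, 3.5, 4.
f(2) = 18, f(2.5) = 28.5, f(3) = 41, f(3.5) = 55.5, f(4) = 72.
Sum = Δs · [f(2) + f(2.5) + f(3) + f(3.5) + f(4)].
Sum = 107.5.

107.5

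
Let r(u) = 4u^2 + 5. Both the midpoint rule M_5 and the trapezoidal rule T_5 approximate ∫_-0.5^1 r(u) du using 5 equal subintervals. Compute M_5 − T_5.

M_5 = 8.955.
T_5 = 9.09.
M_5 − T_5 = -0.135.

-0.135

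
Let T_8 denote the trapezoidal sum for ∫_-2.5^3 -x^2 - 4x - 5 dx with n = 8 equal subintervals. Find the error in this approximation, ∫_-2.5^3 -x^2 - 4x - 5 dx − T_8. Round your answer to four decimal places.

0.4333

Exact integral: ∫_-2.5^3 f(x) dx ≈ -47.208333.
T_8 ≈ -47.641602.
Error ≈ -47.208333 − (-47.641602) ≈ 0.4333.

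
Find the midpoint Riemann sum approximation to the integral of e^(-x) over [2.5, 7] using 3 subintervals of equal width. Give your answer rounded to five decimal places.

Δx = (7 − 2.5)/3 = 1.5.
Midpoints: 3.25, 4.75, 6.25.
f(3.25) ≈ 0.03877, f(4.75) ≈ 0.00865, f(6.25) ≈ 0.00193.
Sum = Δx · [f(3.25) + f(4.75) + f(6.25)].
Sum ≈ 0.07403.

0.07403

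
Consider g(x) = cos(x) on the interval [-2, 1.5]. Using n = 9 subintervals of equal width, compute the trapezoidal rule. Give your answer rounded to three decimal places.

1.883

Δx = (1.5 − (-2))/9 = 7/18.
g(-2) ≈ -0.416, g(-29/18) ≈ -0.040, g(-11/9) ≈ 0.342, g(-5/6) ≈ 0.672, g(-4/9) ≈ 0.903, g(-1/18) ≈ 0.998, g(1/3) ≈ 0.945, g(13/18) ≈ 0.750, g(10/9) ≈ 0.444, g(1.5) ≈ 0.071.
T_9 = (Δx/2)·[g(x_0) + 2g(x_1) + ... + 2g(x_{8}) + g(x_9)].
Sum ≈ 1.883.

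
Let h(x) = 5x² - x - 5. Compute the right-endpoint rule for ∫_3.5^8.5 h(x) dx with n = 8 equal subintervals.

Δx = (8.5 − 3.5)/8 = 0.625.
Right endpoints: 4.125, 4.75, 5.375, 6, 6.625, 7.25, 7.875, 8.5.
h(4.125) = 75.953125, h(4.75) = 103.0625, h(5.375) = 134.078125, h(6) = 169, h(6.625) = 207.828125, h(7.25) = 250.5625, h(7.875) = 297.203125, h(8.5) = 347.75.
Sum = Δx · [h(4.125) + h(4.75) + h(5.375) + ...].
Sum = 990.8984375.

990.8984375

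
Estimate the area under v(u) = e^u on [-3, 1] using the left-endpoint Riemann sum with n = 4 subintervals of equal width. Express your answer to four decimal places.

Δu = (1 − (-3))/4 = 1.
Left endpoints: -3, -2, -1, 0.
v(-3) ≈ 0.0498, v(-2) ≈ 0.1353, v(-1) ≈ 0.3679, v(0) ≈ 1.0000.
Sum = Δu · [v(-3) + v(-2) + v(-1) + v(0)].
Sum ≈ 1.5530.

1.5530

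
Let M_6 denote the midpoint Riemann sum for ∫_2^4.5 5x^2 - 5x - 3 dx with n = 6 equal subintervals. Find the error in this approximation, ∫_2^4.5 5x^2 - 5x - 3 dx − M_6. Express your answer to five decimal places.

Exact integral: ∫_2^4.5 f(x) dx ≈ 90.4166667.
M_6 ≈ 90.2358218.
Error ≈ 90.4166667 − 90.2358218 ≈ 0.18084.

0.18084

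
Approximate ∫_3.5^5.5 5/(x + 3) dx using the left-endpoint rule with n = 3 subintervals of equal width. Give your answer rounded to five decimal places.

Δx = (5.5 − 3.5)/3 = 2/3.
Left endpoints: 3.5, 25/6, 29/6.
f(3.5) = 10/13, f(25/6) = 30/43, f(29/6) = 30/47.
Sum = Δx · [f(3.5) + f(25/6) + f(29/6)].
Sum ≈ 1.40347.

1.40347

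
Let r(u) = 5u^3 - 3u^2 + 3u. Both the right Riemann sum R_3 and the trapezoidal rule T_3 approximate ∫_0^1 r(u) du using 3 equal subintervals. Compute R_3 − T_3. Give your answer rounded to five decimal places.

0.83333

R_3 ≈ 2.6666667.
T_3 ≈ 1.8333333.
R_3 − T_3 ≈ 0.83333.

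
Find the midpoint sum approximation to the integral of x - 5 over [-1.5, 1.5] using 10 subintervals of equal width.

Δx = (1.5 − (-1.5))/10 = 0.3.
Midpoints: -1.35, -1.05, -0.75, -0.45, -0.15, 0.15, 0.45, 0.75, 1.05, 1.35.
f(-1.35) = -6.35, f(-1.05) = -6.05, f(-0.75) = -5.75, f(-0.45) = -5.45, f(-0.15) = -5.15, f(0.15) = -4.85, f(0.45) = -4.55, f(0.75) = -4.25, f(1.05) = -3.95, f(1.35) = -3.65.
Sum = Δx · [f(-1.35) + f(-1.05) + f(-0.75) + ...].
Sum = -15.

-15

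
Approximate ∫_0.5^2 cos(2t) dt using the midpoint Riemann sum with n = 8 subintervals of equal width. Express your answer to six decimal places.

-0.803838

Δt = (2 − 0.5)/8 = 0.1875.
Midpoints: 0.59375, 0.78125, 0.96875, 1.15625, 1.34375, 1.53125, 1.71875, 1.90625.
f(0.59375) ≈ 0.373980, f(0.78125) ≈ 0.008296, f(0.96875) ≈ -0.358540, f(1.15625) ≈ -0.675545, f(1.34375) ≈ -0.898659, f(1.53125) ≈ -0.996874, f(1.71875) ≈ -0.956538, f(1.90625) ≈ -0.783258.
Sum = Δt · [f(0.59375) + f(0.78125) + f(0.96875) + ...].
Sum ≈ -0.803838.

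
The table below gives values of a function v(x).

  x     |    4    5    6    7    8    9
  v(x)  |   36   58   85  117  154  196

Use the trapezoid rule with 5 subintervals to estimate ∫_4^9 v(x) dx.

Δx = 1.
T_5 = (1/2)·[36 + 2·58 + 2·85 + 2·117 + 2·154 + 196] = 530.

530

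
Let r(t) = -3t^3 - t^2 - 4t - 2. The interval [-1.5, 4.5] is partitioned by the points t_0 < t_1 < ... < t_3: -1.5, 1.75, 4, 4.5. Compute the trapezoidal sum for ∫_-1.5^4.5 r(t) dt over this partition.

-447.24609375

Subinterval widths: 3.25, 2.25, 0.5.
r(-1.5) = 11.875, r(1.75) = -28.140625, r(4) = -226, r(4.5) = -313.625.
On each subinterval the trapezoid contributes (Δt_i/2)·[r(t_{i-1}) + r(t_i)].
Sum = -447.24609375.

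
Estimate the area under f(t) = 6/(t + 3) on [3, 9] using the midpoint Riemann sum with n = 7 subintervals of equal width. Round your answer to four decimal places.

Δt = (9 − 3)/7 = 6/7.
Midpoints: 24/7, 30/7, 36/7, 6, 48/7, 54/7, 60/7.
f(24/7) = 14/15, f(30/7) = 14/17, f(36/7) = 14/19, f(6) = 2/3, f(48/7) = 14/23, f(54/7) = 0.56, f(60/7) = 14/27.
Sum = Δt · [f(24/7) + f(30/7) + f(36/7) + ...].
Sum ≈ 4.1551.

4.1551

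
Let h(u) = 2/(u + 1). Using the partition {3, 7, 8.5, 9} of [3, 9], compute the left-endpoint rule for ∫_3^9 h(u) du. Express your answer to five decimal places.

Subinterval widths: 4, 1.5, 0.5.
Left endpoints: 3, 7, 8.5.
h(3) = 0.5, h(7) = 0.25, h(8.5) = 4/19.
Sum = Σ Δu_i · h(u_i).
Sum ≈ 2.48026.

2.48026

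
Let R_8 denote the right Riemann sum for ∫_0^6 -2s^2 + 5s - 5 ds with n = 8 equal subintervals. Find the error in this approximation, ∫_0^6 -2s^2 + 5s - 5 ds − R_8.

Exact integral: ∫_0^6 f(s) ds = -84.
R_8 = -100.875.
Error = -84 − (-100.875) = 16.875.

16.875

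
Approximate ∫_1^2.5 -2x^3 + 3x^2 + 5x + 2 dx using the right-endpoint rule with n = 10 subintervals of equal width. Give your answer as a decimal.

Δx = (2.5 − 1)/10 = 0.15.
Right endpoints: 1.15, 1.3, 1.45, 1.6, 1.75, 1.9, 2.05, 2.2, 2.35, 2.5.
f(1.15) = 8.67575, f(1.3) = 9.176, f(1.45) = 9.46025, f(1.6) = 9.488, f(1.75) = 9.21875, f(1.9) = 8.612, f(2.05) = 7.62725, f(2.2) = 6.224, f(2.35) = 4.36175, f(2.5) = 2.
Sum = Δx · [f(1.15) + f(1.3) + f(1.45) + ...].
Sum = 11.2265625.

11.2265625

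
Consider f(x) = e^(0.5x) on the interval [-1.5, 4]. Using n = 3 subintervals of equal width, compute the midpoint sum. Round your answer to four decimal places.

13.3607

Δx = (4 − (-1.5))/3 = 11/6.
Midpoints: -7/12, 1.25, 37/12.
f(-7/12) ≈ 0.7470, f(1.25) ≈ 1.8682, f(37/12) ≈ 4.6724.
Sum = Δx · [f(-7/12) + f(1.25) + f(37/12)].
Sum ≈ 13.3607.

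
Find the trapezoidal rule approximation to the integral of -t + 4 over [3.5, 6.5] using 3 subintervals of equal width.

Δt = (6.5 − 3.5)/3 = 1.
f(3.5) = 0.5, f(4.5) = -0.5, f(5.5) = -1.5, f(6.5) = -2.5.
T_3 = (Δt/2)·[f(t_0) + 2f(t_1) + 2f(t_2) + f(t_3)].
Sum = -3.

-3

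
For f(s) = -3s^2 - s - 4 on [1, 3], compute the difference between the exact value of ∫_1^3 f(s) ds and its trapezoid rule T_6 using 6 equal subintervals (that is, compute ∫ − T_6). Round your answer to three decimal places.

Exact integral: ∫_1^3 f(s) ds = -38.
T_6 ≈ -38.11111.
Error ≈ -38 − (-38.11111) ≈ 0.111.

0.111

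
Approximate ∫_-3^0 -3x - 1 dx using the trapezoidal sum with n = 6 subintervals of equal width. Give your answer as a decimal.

Δx = (0 − (-3))/6 = 0.5.
f(-3) = 8, f(-2.5) = 6.5, f(-2) = 5, f(-1.5) = 3.5, f(-1) = 2, f(-0.5) = 0.5, f(0) = -1.
T_6 = (Δx/2)·[f(x_0) + 2f(x_1) + ... + 2f(x_{5}) + f(x_6)].
Sum = 10.5.

10.5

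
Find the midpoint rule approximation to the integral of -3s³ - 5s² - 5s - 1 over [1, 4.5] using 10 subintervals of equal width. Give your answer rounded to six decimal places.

-507.567266

Δs = (4.5 − 1)/10 = 0.35.
Midpoints: 1.175, 1.525, 1.875, 2.225, 2.575, 2.925, 3.275, 3.625, 3.975, 4.325.
f(1.175) = -1193269/64000, f(1.525) = -1977143/64000, f(1.875) = -24437/512, f(2.225) = -4475107/64000, f(2.575) = -6287981/64000, f(2.925) = -8542639/64000, f(3.275) = -11288473/64000, f(3.625) = -116599/512, f(3.975) = -18451237/64000, f(4.325) = -22966951/64000.
Sum = Δs · [f(1.175) + f(1.525) + f(1.875) + ...].
Sum ≈ -507.567266.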